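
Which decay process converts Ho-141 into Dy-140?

ΔA = 140 − 141 = -1; ΔZ = 66 − 67 = -1.
A drops by 1 and Z drops by 1 — a proton was emitted.

proton emission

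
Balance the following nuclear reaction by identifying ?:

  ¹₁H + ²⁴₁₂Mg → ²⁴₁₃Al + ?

neutron

Conserve mass number: 1 + 24 = 24 + A, so A = 1.
Conserve atomic number: 1 + 12 = 13 + Z, so Z = 0.
A = 1 and Z = 0 is ¹₀n — a neutron.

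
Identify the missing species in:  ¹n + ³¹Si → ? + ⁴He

Conserve mass number: 1 + 31 = A + 4, so A = 28.
Conserve atomic number: 0 + 14 = Z + 2, so Z = 12.
Z = 12 is magnesium, so the species is ²⁸Mg.

Mg-28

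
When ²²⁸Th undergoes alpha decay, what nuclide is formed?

Ra-224

Alpha decay: mass number changes by -4, atomic number by -2.
A: 228 − 4 = 224; Z: 90 − 2 = 88.
Z = 88 is radium, so the daughter is ²²⁴Ra.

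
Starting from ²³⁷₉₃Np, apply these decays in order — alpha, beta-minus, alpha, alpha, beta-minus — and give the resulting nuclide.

Start: (A, Z) = (237, 93).
After α: (233, 91).
After β⁻: (233, 92).
After α: (229, 90).
After α: (225, 88).
After β⁻: (225, 89).
Z = 89 is actinium.

Ac-225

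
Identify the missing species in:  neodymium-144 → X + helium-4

Ce-140

Conserve mass number: 144 = A + 4, so A = 140.
Conserve atomic number: 60 = Z + 2, so Z = 58.
Z = 58 is cerium, so the species is cerium-140.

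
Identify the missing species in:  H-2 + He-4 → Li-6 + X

Conserve mass number: 2 + 4 = 6 + A, so A = 0.
Conserve atomic number: 1 + 2 = 3 + Z, so Z = 0.
A = 0 and Z = 0 is γ — a gamma ray.

gamma ray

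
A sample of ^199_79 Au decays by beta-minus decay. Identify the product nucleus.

Beta-minus decay: mass number changes by +0, atomic number by +1.
A: 199 = 199; Z: 79 + 1 = 80.
Z = 80 is mercury, so the daughter is ^199_80 Hg.

Hg-199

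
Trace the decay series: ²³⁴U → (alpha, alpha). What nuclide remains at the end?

Start: (A, Z) = (234, 92).
After α: (230, 90).
After α: (226, 88).
Z = 88 is radium.

Ra-226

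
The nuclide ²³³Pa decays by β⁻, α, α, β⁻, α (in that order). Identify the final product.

Start: (A, Z) = (233, 91).
After β⁻: (233, 92).
After α: (229, 90).
After α: (225, 88).
After β⁻: (225, 89).
After α: (221, 87).
Z = 87 is francium.

Fr-221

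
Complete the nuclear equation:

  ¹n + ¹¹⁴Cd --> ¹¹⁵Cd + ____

Conserve mass number: 1 + 114 = 115 + A, so A = 0.
Conserve atomic number: 0 + 48 = 48 + Z, so Z = 0.
A = 0 and Z = 0 is γ — a gamma ray.

gamma ray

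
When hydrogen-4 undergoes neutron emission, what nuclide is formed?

H-3

Neutron emission: mass number changes by -1, atomic number by +0.
A: 4 − 1 = 3; Z: 1 = 1.
Z = 1 is hydrogen, so the daughter is hydrogen-3.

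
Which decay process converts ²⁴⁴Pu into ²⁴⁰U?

ΔA = 240 − 244 = -4; ΔZ = 92 − 94 = -2.
A drops by 4 and Z drops by 2 — the signature of alpha emission.

alpha decay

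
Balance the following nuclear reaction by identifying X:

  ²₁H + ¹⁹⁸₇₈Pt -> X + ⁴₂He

Conserve mass number: 2 + 198 = A + 4, so A = 196.
Conserve atomic number: 1 + 78 = Z + 2, so Z = 77.
Z = 77 is iridium, so the species is ¹⁹⁶₇₇Ir.

Ir-196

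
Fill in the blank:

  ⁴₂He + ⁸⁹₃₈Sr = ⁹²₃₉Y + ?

Conserve mass number: 4 + 89 = 92 + A, so A = 1.
Conserve atomic number: 2 + 38 = 39 + Z, so Z = 1.
A = 1 and Z = 1 is ¹₁H — a proton.

proton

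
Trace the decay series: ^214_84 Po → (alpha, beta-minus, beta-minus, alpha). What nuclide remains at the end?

Pb-206

Start: (A, Z) = (214, 84).
After α: (210, 82).
After β⁻: (210, 83).
After β⁻: (210, 84).
After α: (206, 82).
Z = 82 is lead.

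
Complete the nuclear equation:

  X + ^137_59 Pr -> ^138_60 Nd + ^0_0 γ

proton

Conserve mass number: A + 137 = 138 + 0, so A = 1.
Conserve atomic number: Z + 59 = 60 + 0, so Z = 1.
A = 1 and Z = 1 is ^1_1 H — a proton.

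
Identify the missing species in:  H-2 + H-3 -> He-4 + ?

Conserve mass number: 2 + 3 = 4 + A, so A = 1.
Conserve atomic number: 1 + 1 = 2 + Z, so Z = 0.
A = 1 and Z = 0 is n — a neutron.

neutron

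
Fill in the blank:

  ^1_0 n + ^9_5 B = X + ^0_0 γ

B-10

Conserve mass number: 1 + 9 = A + 0, so A = 10.
Conserve atomic number: 0 + 5 = Z + 0, so Z = 5.
Z = 5 is boron, so the species is ^10_5 B.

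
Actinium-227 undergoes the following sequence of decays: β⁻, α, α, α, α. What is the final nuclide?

Start: (A, Z) = (227, 89).
After β⁻: (227, 90).
After α: (223, 88).
After α: (219, 86).
After α: (215, 84).
After α: (211, 82).
Z = 82 is lead.

Pb-211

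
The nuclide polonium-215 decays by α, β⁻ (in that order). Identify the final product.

Bi-211

Start: (A, Z) = (215, 84).
After α: (211, 82).
After β⁻: (211, 83).
Z = 83 is bismuth.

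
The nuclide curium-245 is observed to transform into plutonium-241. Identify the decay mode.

ΔA = 241 − 245 = -4; ΔZ = 94 − 96 = -2.
A drops by 4 and Z drops by 2 — the signature of alpha emission.

alpha decay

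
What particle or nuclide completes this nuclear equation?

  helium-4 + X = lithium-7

Conserve mass number: 4 + A = 7, so A = 3.
Conserve atomic number: 2 + Z = 3, so Z = 1.
A = 3 and Z = 1 is hydrogen-3 — a triton.

triton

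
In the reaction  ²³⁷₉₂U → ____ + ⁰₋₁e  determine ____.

Np-237

Conserve mass number: 237 = A + 0, so A = 237.
Conserve atomic number: 92 = Z − 1, so Z = 93.
Z = 93 is neptunium, so the species is ²³⁷₉₃Np.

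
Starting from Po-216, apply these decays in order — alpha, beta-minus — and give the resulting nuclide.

Start: (A, Z) = (216, 84).
After α: (212, 82).
After β⁻: (212, 83).
Z = 83 is bismuth.

Bi-212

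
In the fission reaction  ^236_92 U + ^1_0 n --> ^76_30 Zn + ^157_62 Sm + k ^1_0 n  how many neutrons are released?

4

Conserve mass number: 237 = 76 + 157 + k, so k = 237 − 233 = 4.
Check atomic number: 92 = 30 + 62 + 0 = 92. ✓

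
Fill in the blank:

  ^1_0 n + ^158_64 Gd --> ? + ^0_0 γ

Gd-159

Conserve mass number: 1 + 158 = A + 0, so A = 159.
Conserve atomic number: 0 + 64 = Z + 0, so Z = 64.
Z = 64 is gadolinium, so the species is ^159_64 Gd.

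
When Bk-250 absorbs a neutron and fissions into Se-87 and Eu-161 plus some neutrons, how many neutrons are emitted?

3

Conserve mass number: 251 = 87 + 161 + k, so k = 251 − 248 = 3.
Check atomic number: 97 = 34 + 63 + 0 = 97. ✓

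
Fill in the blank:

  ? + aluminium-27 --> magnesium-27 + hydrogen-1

Conserve mass number: A + 27 = 27 + 1, so A = 1.
Conserve atomic number: Z + 13 = 12 + 1, so Z = 0.
A = 1 and Z = 0 is neutron — a neutron.

neutron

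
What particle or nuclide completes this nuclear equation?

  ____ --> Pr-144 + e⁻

Conserve mass number: A = 144 + 0, so A = 144.
Conserve atomic number: Z = 59 − 1, so Z = 58.
Z = 58 is cerium, so the species is Ce-144.

Ce-144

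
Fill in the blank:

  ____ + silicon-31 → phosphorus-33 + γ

Conserve mass number: A + 31 = 33 + 0, so A = 2.
Conserve atomic number: Z + 14 = 15 + 0, so Z = 1.
A = 2 and Z = 1 is hydrogen-2 — a deuteron.

deuteron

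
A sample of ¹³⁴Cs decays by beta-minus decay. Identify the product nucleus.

Ba-134

Beta-minus decay: mass number changes by +0, atomic number by +1.
A: 134 = 134; Z: 55 + 1 = 56.
Z = 56 is barium, so the daughter is ¹³⁴Ba.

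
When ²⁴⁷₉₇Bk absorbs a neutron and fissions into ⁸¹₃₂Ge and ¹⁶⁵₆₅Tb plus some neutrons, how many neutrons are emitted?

2

Conserve mass number: 248 = 81 + 165 + k, so k = 248 − 246 = 2.
Check atomic number: 97 = 32 + 65 + 0 = 97. ✓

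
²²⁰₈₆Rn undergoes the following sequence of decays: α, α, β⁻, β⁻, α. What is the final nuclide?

Pb-208

Start: (A, Z) = (220, 86).
After α: (216, 84).
After α: (212, 82).
After β⁻: (212, 83).
After β⁻: (212, 84).
After α: (208, 82).
Z = 82 is lead.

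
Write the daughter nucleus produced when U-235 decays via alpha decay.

Th-231

Alpha decay: mass number changes by -4, atomic number by -2.
A: 235 − 4 = 231; Z: 92 − 2 = 90.
Z = 90 is thorium, so the daughter is Th-231.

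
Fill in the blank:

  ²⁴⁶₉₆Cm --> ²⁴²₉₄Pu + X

alpha particle

Conserve mass number: 246 = 242 + A, so A = 4.
Conserve atomic number: 96 = 94 + Z, so Z = 2.
A = 4 and Z = 2 is ⁴₂He — an alpha particle.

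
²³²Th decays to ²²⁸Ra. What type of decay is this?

alpha decay

ΔA = 228 − 232 = -4; ΔZ = 88 − 90 = -2.
A drops by 4 and Z drops by 2 — the signature of alpha emission.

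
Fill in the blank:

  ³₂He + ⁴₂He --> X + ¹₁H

Li-6

Conserve mass number: 3 + 4 = A + 1, so A = 6.
Conserve atomic number: 2 + 2 = Z + 1, so Z = 3.
Z = 3 is lithium, so the species is ⁶₃Li.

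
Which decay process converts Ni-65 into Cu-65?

beta-minus decay

ΔA = 65 − 65 = 0; ΔZ = 29 − 28 = +1.
A is unchanged and Z rises by 1 — a neutron has become a proton (β⁻ decay).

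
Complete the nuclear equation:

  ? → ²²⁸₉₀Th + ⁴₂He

Conserve mass number: A = 228 + 4, so A = 232.
Conserve atomic number: Z = 90 + 2, so Z = 92.
Z = 92 is uranium, so the species is ²³²₉₂U.

U-232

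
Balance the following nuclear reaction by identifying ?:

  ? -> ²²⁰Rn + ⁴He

Conserve mass number: A = 220 + 4, so A = 224.
Conserve atomic number: Z = 86 + 2, so Z = 88.
Z = 88 is radium, so the species is ²²⁴Ra.

Ra-224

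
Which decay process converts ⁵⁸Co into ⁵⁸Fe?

ΔA = 58 − 58 = 0; ΔZ = 26 − 27 = -1.
A is unchanged and Z drops by 1 — a proton has become a neutron (β⁺ emission or electron capture).

beta-plus decay or electron capture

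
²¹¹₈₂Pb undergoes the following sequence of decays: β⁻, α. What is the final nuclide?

Tl-207

Start: (A, Z) = (211, 82).
After β⁻: (211, 83).
After α: (207, 81).
Z = 81 is thallium.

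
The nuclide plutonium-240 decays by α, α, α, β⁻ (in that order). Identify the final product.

Start: (A, Z) = (240, 94).
After α: (236, 92).
After α: (232, 90).
After α: (228, 88).
After β⁻: (228, 89).
Z = 89 is actinium.

Ac-228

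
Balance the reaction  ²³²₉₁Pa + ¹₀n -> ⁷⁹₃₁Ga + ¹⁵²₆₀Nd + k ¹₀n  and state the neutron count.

Conserve mass number: 233 = 79 + 152 + k, so k = 233 − 231 = 2.
Check atomic number: 91 = 31 + 60 + 0 = 91. ✓

2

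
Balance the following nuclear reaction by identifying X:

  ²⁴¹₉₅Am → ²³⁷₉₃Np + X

alpha particle

Conserve mass number: 241 = 237 + A, so A = 4.
Conserve atomic number: 95 = 93 + Z, so Z = 2.
A = 4 and Z = 2 is ⁴₂He — an alpha particle.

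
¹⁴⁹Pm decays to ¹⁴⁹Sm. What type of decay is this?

ΔA = 149 − 149 = 0; ΔZ = 62 − 61 = +1.
A is unchanged and Z rises by 1 — a neutron has become a proton (β⁻ decay).

beta-minus decay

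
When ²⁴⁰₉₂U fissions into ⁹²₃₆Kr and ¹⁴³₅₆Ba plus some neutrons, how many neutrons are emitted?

Conserve mass number: 240 = 92 + 143 + k, so k = 240 − 235 = 5.
Check atomic number: 92 = 36 + 56 + 0 = 92. ✓

5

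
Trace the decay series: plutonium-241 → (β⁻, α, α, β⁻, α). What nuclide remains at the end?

Start: (A, Z) = (241, 94).
After β⁻: (241, 95).
After α: (237, 93).
After α: (233, 91).
After β⁻: (233, 92).
After α: (229, 90).
Z = 90 is thorium.

Th-229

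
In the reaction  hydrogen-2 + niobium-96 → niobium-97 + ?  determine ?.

Conserve mass number: 2 + 96 = 97 + A, so A = 1.
Conserve atomic number: 1 + 41 = 41 + Z, so Z = 1.
A = 1 and Z = 1 is hydrogen-1 — a proton.

proton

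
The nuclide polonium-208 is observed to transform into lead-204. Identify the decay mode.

ΔA = 204 − 208 = -4; ΔZ = 82 − 84 = -2.
A drops by 4 and Z drops by 2 — the signature of alpha emission.

alpha decay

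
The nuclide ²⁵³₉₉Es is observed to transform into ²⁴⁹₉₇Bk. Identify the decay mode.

alpha decay

ΔA = 249 − 253 = -4; ΔZ = 97 − 99 = -2.
A drops by 4 and Z drops by 2 — the signature of alpha emission.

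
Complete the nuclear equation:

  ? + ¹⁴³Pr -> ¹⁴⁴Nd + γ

proton

Conserve mass number: A + 143 = 144 + 0, so A = 1.
Conserve atomic number: Z + 59 = 60 + 0, so Z = 1.
A = 1 and Z = 1 is ¹H — a proton.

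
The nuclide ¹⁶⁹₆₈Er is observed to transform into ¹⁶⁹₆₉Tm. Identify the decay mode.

beta-minus decay

ΔA = 169 − 169 = 0; ΔZ = 69 − 68 = +1.
A is unchanged and Z rises by 1 — a neutron has become a proton (β⁻ decay).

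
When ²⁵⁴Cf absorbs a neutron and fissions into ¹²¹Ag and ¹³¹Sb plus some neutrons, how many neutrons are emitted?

3

Conserve mass number: 255 = 121 + 131 + k, so k = 255 − 252 = 3.
Check atomic number: 98 = 47 + 51 + 0 = 98. ✓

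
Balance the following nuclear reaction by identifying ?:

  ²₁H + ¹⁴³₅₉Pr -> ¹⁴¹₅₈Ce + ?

alpha particle

Conserve mass number: 2 + 143 = 141 + A, so A = 4.
Conserve atomic number: 1 + 59 = 58 + Z, so Z = 2.
A = 4 and Z = 2 is ⁴₂He — an alpha particle.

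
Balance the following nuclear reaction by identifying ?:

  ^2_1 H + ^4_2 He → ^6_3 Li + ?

Conserve mass number: 2 + 4 = 6 + A, so A = 0.
Conserve atomic number: 1 + 2 = 3 + Z, so Z = 0.
A = 0 and Z = 0 is ^0_0 γ — a gamma ray.

gamma ray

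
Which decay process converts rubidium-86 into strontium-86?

ΔA = 86 − 86 = 0; ΔZ = 38 − 37 = +1.
A is unchanged and Z rises by 1 — a neutron has become a proton (β⁻ decay).

beta-minus decay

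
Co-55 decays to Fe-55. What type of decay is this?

beta-plus decay or electron capture

ΔA = 55 − 55 = 0; ΔZ = 26 − 27 = -1.
A is unchanged and Z drops by 1 — a proton has become a neutron (β⁺ emission or electron capture).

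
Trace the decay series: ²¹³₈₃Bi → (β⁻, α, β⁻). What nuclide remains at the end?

Start: (A, Z) = (213, 83).
After β⁻: (213, 84).
After α: (209, 82).
After β⁻: (209, 83).
Z = 83 is bismuth.

Bi-209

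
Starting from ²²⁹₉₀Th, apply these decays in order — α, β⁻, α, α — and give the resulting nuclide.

Start: (A, Z) = (229, 90).
After α: (225, 88).
After β⁻: (225, 89).
After α: (221, 87).
After α: (217, 85).
Z = 85 is astatine.

At-217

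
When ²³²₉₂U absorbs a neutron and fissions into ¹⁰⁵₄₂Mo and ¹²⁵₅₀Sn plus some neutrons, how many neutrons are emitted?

3

Conserve mass number: 233 = 105 + 125 + k, so k = 233 − 230 = 3.
Check atomic number: 92 = 42 + 50 + 0 = 92. ✓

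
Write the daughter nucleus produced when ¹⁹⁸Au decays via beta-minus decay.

Hg-198

Beta-minus decay: mass number changes by +0, atomic number by +1.
A: 198 = 198; Z: 79 + 1 = 80.
Z = 80 is mercury, so the daughter is ¹⁹⁸Hg.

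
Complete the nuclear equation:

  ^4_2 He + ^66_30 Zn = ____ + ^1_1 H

Conserve mass number: 4 + 66 = A + 1, so A = 69.
Conserve atomic number: 2 + 30 = Z + 1, so Z = 31.
Z = 31 is gallium, so the species is ^69_31 Ga.

Ga-69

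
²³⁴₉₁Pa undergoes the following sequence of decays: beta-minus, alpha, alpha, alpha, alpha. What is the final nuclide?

Po-218

Start: (A, Z) = (234, 91).
After β⁻: (234, 92).
After α: (230, 90).
After α: (226, 88).
After α: (222, 86).
After α: (218, 84).
Z = 84 is polonium.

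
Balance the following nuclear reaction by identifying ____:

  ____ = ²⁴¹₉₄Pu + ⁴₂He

Cm-245

Conserve mass number: A = 241 + 4, so A = 245.
Conserve atomic number: Z = 94 + 2, so Z = 96.
Z = 96 is curium, so the species is ²⁴⁵₉₆Cm.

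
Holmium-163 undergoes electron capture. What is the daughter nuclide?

Dy-163

Electron capture: mass number changes by +0, atomic number by -1.
A: 163 = 163; Z: 67 − 1 = 66.
Z = 66 is dysprosium, so the daughter is dysprosium-163.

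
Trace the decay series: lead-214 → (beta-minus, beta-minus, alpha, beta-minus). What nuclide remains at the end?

Bi-210

Start: (A, Z) = (214, 82).
After β⁻: (214, 83).
After β⁻: (214, 84).
After α: (210, 82).
After β⁻: (210, 83).
Z = 83 is bismuth.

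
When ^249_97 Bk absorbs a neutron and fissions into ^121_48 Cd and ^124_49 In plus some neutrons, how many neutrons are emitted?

5

Conserve mass number: 250 = 121 + 124 + k, so k = 250 − 245 = 5.
Check atomic number: 97 = 48 + 49 + 0 = 97. ✓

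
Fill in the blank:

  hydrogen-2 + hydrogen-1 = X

He-3

Conserve mass number: 2 + 1 = A, so A = 3.
Conserve atomic number: 1 + 1 = Z, so Z = 2.
Z = 2 is helium, so the species is helium-3.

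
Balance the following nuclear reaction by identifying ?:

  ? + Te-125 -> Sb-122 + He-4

Conserve mass number: A + 125 = 122 + 4, so A = 1.
Conserve atomic number: Z + 52 = 51 + 2, so Z = 1.
A = 1 and Z = 1 is H-1 — a proton.

proton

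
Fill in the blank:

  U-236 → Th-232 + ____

Conserve mass number: 236 = 232 + A, so A = 4.
Conserve atomic number: 92 = 90 + Z, so Z = 2.
A = 4 and Z = 2 is He-4 — an alpha particle.

alpha particle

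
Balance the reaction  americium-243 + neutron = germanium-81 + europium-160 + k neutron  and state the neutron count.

Conserve mass number: 244 = 81 + 160 + k, so k = 244 − 241 = 3.
Check atomic number: 95 = 32 + 63 + 0 = 95. ✓

3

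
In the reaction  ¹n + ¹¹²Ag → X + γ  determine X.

Conserve mass number: 1 + 112 = A + 0, so A = 113.
Conserve atomic number: 0 + 47 = Z + 0, so Z = 47.
Z = 47 is silver, so the species is ¹¹³Ag.

Ag-113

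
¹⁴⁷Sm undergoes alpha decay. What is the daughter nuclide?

Alpha decay: mass number changes by -4, atomic number by -2.
A: 147 − 4 = 143; Z: 62 − 2 = 60.
Z = 60 is neodymium, so the daughter is ¹⁴³Nd.

Nd-143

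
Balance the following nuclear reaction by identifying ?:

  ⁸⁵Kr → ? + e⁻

Conserve mass number: 85 = A + 0, so A = 85.
Conserve atomic number: 36 = Z − 1, so Z = 37.
Z = 37 is rubidium, so the species is ⁸⁵Rb.

Rb-85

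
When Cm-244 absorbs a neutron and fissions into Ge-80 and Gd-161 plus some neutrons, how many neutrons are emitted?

Conserve mass number: 245 = 80 + 161 + k, so k = 245 − 241 = 4.
Check atomic number: 96 = 32 + 64 + 0 = 96. ✓

4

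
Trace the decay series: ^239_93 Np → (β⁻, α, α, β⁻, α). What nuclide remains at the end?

Start: (A, Z) = (239, 93).
After β⁻: (239, 94).
After α: (235, 92).
After α: (231, 90).
After β⁻: (231, 91).
After α: (227, 89).
Z = 89 is actinium.

Ac-227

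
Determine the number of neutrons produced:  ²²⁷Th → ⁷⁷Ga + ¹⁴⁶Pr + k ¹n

Conserve mass number: 227 = 77 + 146 + k, so k = 227 − 223 = 4.
Check atomic number: 90 = 31 + 59 + 0 = 90. ✓

4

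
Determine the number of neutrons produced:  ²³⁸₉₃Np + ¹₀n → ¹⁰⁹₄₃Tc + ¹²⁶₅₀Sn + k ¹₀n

4

Conserve mass number: 239 = 109 + 126 + k, so k = 239 − 235 = 4.
Check atomic number: 93 = 43 + 50 + 0 = 93. ✓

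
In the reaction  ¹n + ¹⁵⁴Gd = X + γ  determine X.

Conserve mass number: 1 + 154 = A + 0, so A = 155.
Conserve atomic number: 0 + 64 = Z + 0, so Z = 64.
Z = 64 is gadolinium, so the species is ¹⁵⁵Gd.

Gd-155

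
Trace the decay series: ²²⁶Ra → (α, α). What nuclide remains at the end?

Po-218

Start: (A, Z) = (226, 88).
After α: (222, 86).
After α: (218, 84).
Z = 84 is polonium.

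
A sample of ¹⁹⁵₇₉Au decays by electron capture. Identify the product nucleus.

Electron capture: mass number changes by +0, atomic number by -1.
A: 195 = 195; Z: 79 − 1 = 78.
Z = 78 is platinum, so the daughter is ¹⁹⁵₇₈Pt.

Pt-195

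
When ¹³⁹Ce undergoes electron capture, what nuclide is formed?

Electron capture: mass number changes by +0, atomic number by -1.
A: 139 = 139; Z: 58 − 1 = 57.
Z = 57 is lanthanum, so the daughter is ¹³⁹La.

La-139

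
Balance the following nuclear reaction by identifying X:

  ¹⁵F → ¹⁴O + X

Conserve mass number: 15 = 14 + A, so A = 1.
Conserve atomic number: 9 = 8 + Z, so Z = 1.
A = 1 and Z = 1 is ¹H — a proton.

proton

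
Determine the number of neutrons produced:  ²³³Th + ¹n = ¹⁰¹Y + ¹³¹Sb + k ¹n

2

Conserve mass number: 234 = 101 + 131 + k, so k = 234 − 232 = 2.
Check atomic number: 90 = 39 + 51 + 0 = 90. ✓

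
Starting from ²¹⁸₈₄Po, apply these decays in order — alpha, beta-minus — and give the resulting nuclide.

Start: (A, Z) = (218, 84).
After α: (214, 82).
After β⁻: (214, 83).
Z = 83 is bismuth.

Bi-214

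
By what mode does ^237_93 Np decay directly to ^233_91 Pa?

alpha decay

ΔA = 233 − 237 = -4; ΔZ = 91 − 93 = -2.
A drops by 4 and Z drops by 2 — the signature of alpha emission.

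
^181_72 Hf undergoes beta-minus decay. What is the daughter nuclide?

Beta-minus decay: mass number changes by +0, atomic number by +1.
A: 181 = 181; Z: 72 + 1 = 73.
Z = 73 is tantalum, so the daughter is ^181_73 Ta.

Ta-181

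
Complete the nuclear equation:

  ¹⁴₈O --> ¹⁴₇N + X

positron

Conserve mass number: 14 = 14 + A, so A = 0.
Conserve atomic number: 8 = 7 + Z, so Z = 1.
A = 0 and Z = 1 is ⁰₁e — a positron.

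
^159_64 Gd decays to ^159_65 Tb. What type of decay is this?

ΔA = 159 − 159 = 0; ΔZ = 65 − 64 = +1.
A is unchanged and Z rises by 1 — a neutron has become a proton (β⁻ decay).

beta-minus decay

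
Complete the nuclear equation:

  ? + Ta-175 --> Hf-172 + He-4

Conserve mass number: A + 175 = 172 + 4, so A = 1.
Conserve atomic number: Z + 73 = 72 + 2, so Z = 1.
A = 1 and Z = 1 is H-1 — a proton.

proton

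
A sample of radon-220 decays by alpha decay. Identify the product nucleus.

Alpha decay: mass number changes by -4, atomic number by -2.
A: 220 − 4 = 216; Z: 86 − 2 = 84.
Z = 84 is polonium, so the daughter is polonium-216.

Po-216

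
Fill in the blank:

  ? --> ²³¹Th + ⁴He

U-235

Conserve mass number: A = 231 + 4, so A = 235.
Conserve atomic number: Z = 90 + 2, so Z = 92.
Z = 92 is uranium, so the species is ²³⁵U.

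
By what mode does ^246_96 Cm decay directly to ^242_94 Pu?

ΔA = 242 − 246 = -4; ΔZ = 94 − 96 = -2.
A drops by 4 and Z drops by 2 — the signature of alpha emission.

alpha decay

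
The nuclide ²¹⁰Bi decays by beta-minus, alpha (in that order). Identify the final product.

Start: (A, Z) = (210, 83).
After β⁻: (210, 84).
After α: (206, 82).
Z = 82 is lead.

Pb-206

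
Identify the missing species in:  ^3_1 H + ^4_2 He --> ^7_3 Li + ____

Conserve mass number: 3 + 4 = 7 + A, so A = 0.
Conserve atomic number: 1 + 2 = 3 + Z, so Z = 0.
A = 0 and Z = 0 is ^0_0 γ — a gamma ray.

gamma ray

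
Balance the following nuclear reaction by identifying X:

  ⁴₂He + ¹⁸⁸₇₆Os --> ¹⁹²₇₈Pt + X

gamma ray

Conserve mass number: 4 + 188 = 192 + A, so A = 0.
Conserve atomic number: 2 + 76 = 78 + Z, so Z = 0.
A = 0 and Z = 0 is ⁰₀γ — a gamma ray.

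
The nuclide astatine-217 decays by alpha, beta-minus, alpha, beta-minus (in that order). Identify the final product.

Start: (A, Z) = (217, 85).
After α: (213, 83).
After β⁻: (213, 84).
After α: (209, 82).
After β⁻: (209, 83).
Z = 83 is bismuth.

Bi-209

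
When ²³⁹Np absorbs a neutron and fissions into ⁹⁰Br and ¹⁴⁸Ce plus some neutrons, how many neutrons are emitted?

Conserve mass number: 240 = 90 + 148 + k, so k = 240 − 238 = 2.
Check atomic number: 93 = 35 + 58 + 0 = 93. ✓

2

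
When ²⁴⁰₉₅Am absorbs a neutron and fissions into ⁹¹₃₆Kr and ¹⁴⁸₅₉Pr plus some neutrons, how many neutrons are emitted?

Conserve mass number: 241 = 91 + 148 + k, so k = 241 − 239 = 2.
Check atomic number: 95 = 36 + 59 + 0 = 95. ✓

2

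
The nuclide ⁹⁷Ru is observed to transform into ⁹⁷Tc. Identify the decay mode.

ΔA = 97 − 97 = 0; ΔZ = 43 − 44 = -1.
A is unchanged and Z drops by 1 — a proton has become a neutron (β⁺ emission or electron capture).

beta-plus decay or electron capture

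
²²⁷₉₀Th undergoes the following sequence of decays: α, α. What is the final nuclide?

Start: (A, Z) = (227, 90).
After α: (223, 88).
After α: (219, 86).
Z = 86 is radon.

Rn-219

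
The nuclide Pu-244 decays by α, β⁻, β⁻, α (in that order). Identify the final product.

U-236

Start: (A, Z) = (244, 94).
After α: (240, 92).
After β⁻: (240, 93).
After β⁻: (240, 94).
After α: (236, 92).
Z = 92 is uranium.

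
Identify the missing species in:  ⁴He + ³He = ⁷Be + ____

Conserve mass number: 4 + 3 = 7 + A, so A = 0.
Conserve atomic number: 2 + 2 = 4 + Z, so Z = 0.
A = 0 and Z = 0 is γ — a gamma ray.

gamma ray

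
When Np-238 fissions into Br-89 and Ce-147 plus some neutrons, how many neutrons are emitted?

2

Conserve mass number: 238 = 89 + 147 + k, so k = 238 − 236 = 2.
Check atomic number: 93 = 35 + 58 + 0 = 93. ✓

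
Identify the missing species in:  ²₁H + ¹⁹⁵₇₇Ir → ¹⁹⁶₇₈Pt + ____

Conserve mass number: 2 + 195 = 196 + A, so A = 1.
Conserve atomic number: 1 + 77 = 78 + Z, so Z = 0.
A = 1 and Z = 0 is ¹₀n — a neutron.

neutron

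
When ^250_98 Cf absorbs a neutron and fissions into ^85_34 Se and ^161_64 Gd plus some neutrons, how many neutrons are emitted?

Conserve mass number: 251 = 85 + 161 + k, so k = 251 − 246 = 5.
Check atomic number: 98 = 34 + 64 + 0 = 98. ✓

5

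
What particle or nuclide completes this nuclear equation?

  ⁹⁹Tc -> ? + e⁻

Ru-99

Conserve mass number: 99 = A + 0, so A = 99.
Conserve atomic number: 43 = Z − 1, so Z = 44.
Z = 44 is ruthenium, so the species is ⁹⁹Ru.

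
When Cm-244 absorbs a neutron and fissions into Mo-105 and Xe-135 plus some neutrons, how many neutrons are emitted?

Conserve mass number: 245 = 105 + 135 + k, so k = 245 − 240 = 5.
Check atomic number: 96 = 42 + 54 + 0 = 96. ✓

5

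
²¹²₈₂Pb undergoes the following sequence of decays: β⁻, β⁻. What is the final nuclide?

Po-212

Start: (A, Z) = (212, 82).
After β⁻: (212, 83).
After β⁻: (212, 84).
Z = 84 is polonium.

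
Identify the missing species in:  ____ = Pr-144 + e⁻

Conserve mass number: A = 144 + 0, so A = 144.
Conserve atomic number: Z = 59 − 1, so Z = 58.
Z = 58 is cerium, so the species is Ce-144.

Ce-144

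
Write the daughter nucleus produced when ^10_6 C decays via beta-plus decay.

B-10

Beta-plus decay: mass number changes by +0, atomic number by -1.
A: 10 = 10; Z: 6 − 1 = 5.
Z = 5 is boron, so the daughter is ^10_5 B.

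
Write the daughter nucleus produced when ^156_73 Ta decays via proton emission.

Proton emission: mass number changes by -1, atomic number by -1.
A: 156 − 1 = 155; Z: 73 − 1 = 72.
Z = 72 is hafnium, so the daughter is ^155_72 Hf.

Hf-155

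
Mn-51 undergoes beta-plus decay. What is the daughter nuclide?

Beta-plus decay: mass number changes by +0, atomic number by -1.
A: 51 = 51; Z: 25 − 1 = 24.
Z = 24 is chromium, so the daughter is Cr-51.

Cr-51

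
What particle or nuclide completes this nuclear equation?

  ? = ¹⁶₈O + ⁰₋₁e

Conserve mass number: A = 16 + 0, so A = 16.
Conserve atomic number: Z = 8 − 1, so Z = 7.
Z = 7 is nitrogen, so the species is ¹⁶₇N.

N-16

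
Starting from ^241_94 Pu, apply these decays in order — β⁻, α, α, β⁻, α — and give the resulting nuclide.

Start: (A, Z) = (241, 94).
After β⁻: (241, 95).
After α: (237, 93).
After α: (233, 91).
After β⁻: (233, 92).
After α: (229, 90).
Z = 90 is thorium.

Th-229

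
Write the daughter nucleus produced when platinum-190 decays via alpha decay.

Alpha decay: mass number changes by -4, atomic number by -2.
A: 190 − 4 = 186; Z: 78 − 2 = 76.
Z = 76 is osmium, so the daughter is osmium-186.

Os-186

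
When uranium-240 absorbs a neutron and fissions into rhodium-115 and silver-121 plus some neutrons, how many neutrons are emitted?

5

Conserve mass number: 241 = 115 + 121 + k, so k = 241 − 236 = 5.
Check atomic number: 92 = 45 + 47 + 0 = 92. ✓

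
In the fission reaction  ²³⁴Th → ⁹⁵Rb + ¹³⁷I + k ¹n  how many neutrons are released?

2

Conserve mass number: 234 = 95 + 137 + k, so k = 234 − 232 = 2.
Check atomic number: 90 = 37 + 53 + 0 = 90. ✓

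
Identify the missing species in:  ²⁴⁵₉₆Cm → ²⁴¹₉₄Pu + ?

alpha particle

Conserve mass number: 245 = 241 + A, so A = 4.
Conserve atomic number: 96 = 94 + Z, so Z = 2.
A = 4 and Z = 2 is ⁴₂He — an alpha particle.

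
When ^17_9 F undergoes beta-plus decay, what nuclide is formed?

Beta-plus decay: mass number changes by +0, atomic number by -1.
A: 17 = 17; Z: 9 − 1 = 8.
Z = 8 is oxygen, so the daughter is ^17_8 O.

O-17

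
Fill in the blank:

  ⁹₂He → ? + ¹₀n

He-8

Conserve mass number: 9 = A + 1, so A = 8.
Conserve atomic number: 2 = Z + 0, so Z = 2.
Z = 2 is helium, so the species is ⁸₂He.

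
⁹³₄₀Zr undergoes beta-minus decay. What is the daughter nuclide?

Beta-minus decay: mass number changes by +0, atomic number by +1.
A: 93 = 93; Z: 40 + 1 = 41.
Z = 41 is niobium, so the daughter is ⁹³₄₁Nb.

Nb-93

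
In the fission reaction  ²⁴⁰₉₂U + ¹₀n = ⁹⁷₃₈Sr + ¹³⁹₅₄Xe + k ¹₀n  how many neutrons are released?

5

Conserve mass number: 241 = 97 + 139 + k, so k = 241 − 236 = 5.
Check atomic number: 92 = 38 + 54 + 0 = 92. ✓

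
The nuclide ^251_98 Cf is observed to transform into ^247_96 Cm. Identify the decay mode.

ΔA = 247 − 251 = -4; ΔZ = 96 − 98 = -2.
A drops by 4 and Z drops by 2 — the signature of alpha emission.

alpha decay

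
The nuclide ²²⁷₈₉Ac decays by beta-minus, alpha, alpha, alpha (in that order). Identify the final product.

Po-215

Start: (A, Z) = (227, 89).
After β⁻: (227, 90).
After α: (223, 88).
After α: (219, 86).
After α: (215, 84).
Z = 84 is polonium.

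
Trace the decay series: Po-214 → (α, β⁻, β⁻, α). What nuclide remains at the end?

Pb-206

Start: (A, Z) = (214, 84).
After α: (210, 82).
After β⁻: (210, 83).
After β⁻: (210, 84).
After α: (206, 82).
Z = 82 is lead.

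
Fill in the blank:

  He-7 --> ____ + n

Conserve mass number: 7 = A + 1, so A = 6.
Conserve atomic number: 2 = Z + 0, so Z = 2.
Z = 2 is helium, so the species is He-6.

He-6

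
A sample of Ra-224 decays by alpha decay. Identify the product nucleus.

Rn-220

Alpha decay: mass number changes by -4, atomic number by -2.
A: 224 − 4 = 220; Z: 88 − 2 = 86.
Z = 86 is radon, so the daughter is Rn-220.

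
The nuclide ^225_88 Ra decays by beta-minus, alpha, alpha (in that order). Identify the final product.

At-217

Start: (A, Z) = (225, 88).
After β⁻: (225, 89).
After α: (221, 87).
After α: (217, 85).
Z = 85 is astatine.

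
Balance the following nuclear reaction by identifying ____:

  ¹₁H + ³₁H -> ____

Conserve mass number: 1 + 3 = A, so A = 4.
Conserve atomic number: 1 + 1 = Z, so Z = 2.
A = 4 and Z = 2 is ⁴₂He — an alpha particle.

He-4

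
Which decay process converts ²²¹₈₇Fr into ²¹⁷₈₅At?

alpha decay

ΔA = 217 − 221 = -4; ΔZ = 85 − 87 = -2.
A drops by 4 and Z drops by 2 — the signature of alpha emission.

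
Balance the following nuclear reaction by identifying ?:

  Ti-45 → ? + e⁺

Conserve mass number: 45 = A + 0, so A = 45.
Conserve atomic number: 22 = Z + 1, so Z = 21.
Z = 21 is scandium, so the species is Sc-45.

Sc-45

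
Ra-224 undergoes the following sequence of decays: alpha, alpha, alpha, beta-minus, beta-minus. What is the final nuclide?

Start: (A, Z) = (224, 88).
After α: (220, 86).
After α: (216, 84).
After α: (212, 82).
After β⁻: (212, 83).
After β⁻: (212, 84).
Z = 84 is polonium.

Po-212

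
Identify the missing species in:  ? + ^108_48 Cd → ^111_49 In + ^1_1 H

alpha particle

Conserve mass number: A + 108 = 111 + 1, so A = 4.
Conserve atomic number: Z + 48 = 49 + 1, so Z = 2.
A = 4 and Z = 2 is ^4_2 He — an alpha particle.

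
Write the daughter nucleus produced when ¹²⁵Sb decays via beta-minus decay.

Beta-minus decay: mass number changes by +0, atomic number by +1.
A: 125 = 125; Z: 51 + 1 = 52.
Z = 52 is tellurium, so the daughter is ¹²⁵Te.

Te-125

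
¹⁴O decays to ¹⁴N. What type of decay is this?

beta-plus decay or electron capture

ΔA = 14 − 14 = 0; ΔZ = 7 − 8 = -1.
A is unchanged and Z drops by 1 — a proton has become a neutron (β⁺ emission or electron capture).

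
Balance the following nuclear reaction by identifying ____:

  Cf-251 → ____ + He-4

Conserve mass number: 251 = A + 4, so A = 247.
Conserve atomic number: 98 = Z + 2, so Z = 96.
Z = 96 is curium, so the species is Cm-247.

Cm-247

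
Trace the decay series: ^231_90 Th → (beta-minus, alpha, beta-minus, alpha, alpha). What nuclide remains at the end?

Start: (A, Z) = (231, 90).
After β⁻: (231, 91).
After α: (227, 89).
After β⁻: (227, 90).
After α: (223, 88).
After α: (219, 86).
Z = 86 is radon.

Rn-219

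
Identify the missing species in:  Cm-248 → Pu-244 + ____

alpha particle

Conserve mass number: 248 = 244 + A, so A = 4.
Conserve atomic number: 96 = 94 + Z, so Z = 2.
A = 4 and Z = 2 is He-4 — an alpha particle.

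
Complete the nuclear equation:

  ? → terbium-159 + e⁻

Conserve mass number: A = 159 + 0, so A = 159.
Conserve atomic number: Z = 65 − 1, so Z = 64.
Z = 64 is gadolinium, so the species is gadolinium-159.

Gd-159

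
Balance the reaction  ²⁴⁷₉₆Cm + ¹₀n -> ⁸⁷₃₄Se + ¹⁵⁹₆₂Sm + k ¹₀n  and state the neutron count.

2

Conserve mass number: 248 = 87 + 159 + k, so k = 248 − 246 = 2.
Check atomic number: 96 = 34 + 62 + 0 = 96. ✓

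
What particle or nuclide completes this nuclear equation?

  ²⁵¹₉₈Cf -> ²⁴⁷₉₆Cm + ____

Conserve mass number: 251 = 247 + A, so A = 4.
Conserve atomic number: 98 = 96 + Z, so Z = 2.
A = 4 and Z = 2 is ⁴₂He — an alpha particle.

alpha particle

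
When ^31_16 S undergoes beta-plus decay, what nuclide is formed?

Beta-plus decay: mass number changes by +0, atomic number by -1.
A: 31 = 31; Z: 16 − 1 = 15.
Z = 15 is phosphorus, so the daughter is ^31_15 P.

P-31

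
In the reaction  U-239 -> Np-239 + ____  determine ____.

Conserve mass number: 239 = 239 + A, so A = 0.
Conserve atomic number: 92 = 93 + Z, so Z = -1.
A = 0 and Z = -1 is e⁻ — a beta-minus particle.

beta-minus particle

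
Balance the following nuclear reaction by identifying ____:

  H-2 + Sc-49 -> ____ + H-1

Conserve mass number: 2 + 49 = A + 1, so A = 50.
Conserve atomic number: 1 + 21 = Z + 1, so Z = 21.
Z = 21 is scandium, so the species is Sc-50.

Sc-50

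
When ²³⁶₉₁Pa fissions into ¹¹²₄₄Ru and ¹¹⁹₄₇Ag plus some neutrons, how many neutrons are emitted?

Conserve mass number: 236 = 112 + 119 + k, so k = 236 − 231 = 5.
Check atomic number: 91 = 44 + 47 + 0 = 91. ✓

5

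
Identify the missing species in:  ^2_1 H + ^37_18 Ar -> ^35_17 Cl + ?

Conserve mass number: 2 + 37 = 35 + A, so A = 4.
Conserve atomic number: 1 + 18 = 17 + Z, so Z = 2.
A = 4 and Z = 2 is ^4_2 He — an alpha particle.

alpha particle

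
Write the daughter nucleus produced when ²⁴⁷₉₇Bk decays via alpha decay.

Am-243

Alpha decay: mass number changes by -4, atomic number by -2.
A: 247 − 4 = 243; Z: 97 − 2 = 95.
Z = 95 is americium, so the daughter is ²⁴³₉₅Am.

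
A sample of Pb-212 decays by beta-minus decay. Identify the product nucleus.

Beta-minus decay: mass number changes by +0, atomic number by +1.
A: 212 = 212; Z: 82 + 1 = 83.
Z = 83 is bismuth, so the daughter is Bi-212.

Bi-212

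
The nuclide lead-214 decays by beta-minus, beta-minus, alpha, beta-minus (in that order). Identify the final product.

Start: (A, Z) = (214, 82).
After β⁻: (214, 83).
After β⁻: (214, 84).
After α: (210, 82).
After β⁻: (210, 83).
Z = 83 is bismuth.

Bi-210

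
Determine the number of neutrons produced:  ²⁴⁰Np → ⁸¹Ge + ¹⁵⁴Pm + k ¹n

Conserve mass number: 240 = 81 + 154 + k, so k = 240 − 235 = 5.
Check atomic number: 93 = 32 + 61 + 0 = 93. ✓

5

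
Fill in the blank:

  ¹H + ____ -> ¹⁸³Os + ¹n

Re-183

Conserve mass number: 1 + A = 183 + 1, so A = 183.
Conserve atomic number: 1 + Z = 76 + 0, so Z = 75.
Z = 75 is rhenium, so the species is ¹⁸³Re.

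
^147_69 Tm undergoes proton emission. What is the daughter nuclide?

Proton emission: mass number changes by -1, atomic number by -1.
A: 147 − 1 = 146; Z: 69 − 1 = 68.
Z = 68 is erbium, so the daughter is ^146_68 Er.

Er-146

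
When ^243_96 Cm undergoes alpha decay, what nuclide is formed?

Pu-239

Alpha decay: mass number changes by -4, atomic number by -2.
A: 243 − 4 = 239; Z: 96 − 2 = 94.
Z = 94 is plutonium, so the daughter is ^239_94 Pu.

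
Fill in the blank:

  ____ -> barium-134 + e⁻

Conserve mass number: A = 134 + 0, so A = 134.
Conserve atomic number: Z = 56 − 1, so Z = 55.
Z = 55 is caesium, so the species is caesium-134.

Cs-134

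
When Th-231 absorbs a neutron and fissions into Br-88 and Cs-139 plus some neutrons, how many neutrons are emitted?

Conserve mass number: 232 = 88 + 139 + k, so k = 232 − 227 = 5.
Check atomic number: 90 = 35 + 55 + 0 = 90. ✓

5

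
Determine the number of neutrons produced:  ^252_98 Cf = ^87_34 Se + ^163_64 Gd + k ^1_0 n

2

Conserve mass number: 252 = 87 + 163 + k, so k = 252 − 250 = 2.
Check atomic number: 98 = 34 + 64 + 0 = 98. ✓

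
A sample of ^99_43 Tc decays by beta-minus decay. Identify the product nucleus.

Beta-minus decay: mass number changes by +0, atomic number by +1.
A: 99 = 99; Z: 43 + 1 = 44.
Z = 44 is ruthenium, so the daughter is ^99_44 Ru.

Ru-99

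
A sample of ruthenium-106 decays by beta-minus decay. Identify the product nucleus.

Beta-minus decay: mass number changes by +0, atomic number by +1.
A: 106 = 106; Z: 44 + 1 = 45.
Z = 45 is rhodium, so the daughter is rhodium-106.

Rh-106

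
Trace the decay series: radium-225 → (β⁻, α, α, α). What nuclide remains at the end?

Start: (A, Z) = (225, 88).
After β⁻: (225, 89).
After α: (221, 87).
After α: (217, 85).
After α: (213, 83).
Z = 83 is bismuth.

Bi-213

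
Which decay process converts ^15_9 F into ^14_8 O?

ΔA = 14 − 15 = -1; ΔZ = 8 − 9 = -1.
A drops by 1 and Z drops by 1 — a proton was emitted.

proton emission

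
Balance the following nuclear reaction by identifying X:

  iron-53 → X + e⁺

Conserve mass number: 53 = A + 0, so A = 53.
Conserve atomic number: 26 = Z + 1, so Z = 25.
Z = 25 is manganese, so the species is manganese-53.

Mn-53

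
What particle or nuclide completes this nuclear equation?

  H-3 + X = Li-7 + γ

Conserve mass number: 3 + A = 7 + 0, so A = 4.
Conserve atomic number: 1 + Z = 3 + 0, so Z = 2.
A = 4 and Z = 2 is He-4 — an alpha particle.

alpha particle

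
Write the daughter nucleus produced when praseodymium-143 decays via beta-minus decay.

Nd-143

Beta-minus decay: mass number changes by +0, atomic number by +1.
A: 143 = 143; Z: 59 + 1 = 60.
Z = 60 is neodymium, so the daughter is neodymium-143.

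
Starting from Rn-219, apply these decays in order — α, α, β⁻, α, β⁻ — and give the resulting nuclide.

Pb-207

Start: (A, Z) = (219, 86).
After α: (215, 84).
After α: (211, 82).
After β⁻: (211, 83).
After α: (207, 81).
After β⁻: (207, 82).
Z = 82 is lead.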